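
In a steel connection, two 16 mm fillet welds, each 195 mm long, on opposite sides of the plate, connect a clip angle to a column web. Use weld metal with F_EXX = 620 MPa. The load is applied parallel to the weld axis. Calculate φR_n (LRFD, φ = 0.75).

Effective throat t_e = 0.707 × 16 = 11.31 mm.
Total length L = 390 mm; A_we = 11.31 × 390 = 4412 mm².
F_nw = 0.6 F_EXX = 0.6 × 620 = 372 MPa.
φR_n = 0.75 × 372 × 4412 × 10⁻³ = 1231 kN.

φR_n ≈ 1230 kN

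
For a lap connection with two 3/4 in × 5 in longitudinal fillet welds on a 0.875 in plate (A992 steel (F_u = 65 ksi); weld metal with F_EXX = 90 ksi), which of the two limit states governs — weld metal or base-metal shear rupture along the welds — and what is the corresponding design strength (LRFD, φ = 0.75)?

t_e = 0.707 × 0.75 = 0.5302 in; L = 10 in.
Weld metal: φR_n = 0.75 × 0.6 × 90 × 0.5302 × 10 = 214.8 kip.
Base metal (shear rupture): φR_n = 0.75 × 0.6 × 65 × 0.875 × 10 = 255.9 kip.
Governing: weld metal.

φR_n ≈ 215 kip (weld metal governs)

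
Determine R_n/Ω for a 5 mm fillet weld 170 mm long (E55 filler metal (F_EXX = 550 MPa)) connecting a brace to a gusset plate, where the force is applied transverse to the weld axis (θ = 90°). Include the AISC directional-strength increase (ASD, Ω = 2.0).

R_n/Ω ≈ 149 kN

t_e = 0.707 × 5 = 3.535 mm; A_we = 3.535 × 170 = 600.9 mm².
Directional factor: 1.0 + 0.5 sin^1.5(90°) = 1.5.
F_nw = 0.6 × 550 × 1.5 = 495 MPa.
R_n/Ω = (495 × 600.9) / 2.0 × 10⁻³ = 148.7 kN.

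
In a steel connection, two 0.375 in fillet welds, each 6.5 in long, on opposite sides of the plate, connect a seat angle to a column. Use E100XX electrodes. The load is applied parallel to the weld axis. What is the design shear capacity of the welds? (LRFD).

E100XX → F_EXX = 100 ksi.
Effective throat t_e = 0.707 × 0.375 = 0.2651 in.
Total length L = 13 in; A_we = 0.2651 × 13 = 3.447 in².
F_nw = 0.6 F_EXX = 0.6 × 100 = 60 ksi.
φR_n = 0.75 × 60 × 3.447 = 155.1 kips.

φR_n ≈ 155 kips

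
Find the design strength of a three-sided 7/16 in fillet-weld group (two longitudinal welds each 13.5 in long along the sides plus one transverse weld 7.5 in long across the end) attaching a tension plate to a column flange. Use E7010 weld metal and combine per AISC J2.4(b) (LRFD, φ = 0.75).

E70XX → F_EXX = 70 ksi.
t_e = 0.707 × 0.4375 = 0.3093 in.
R_nwl = 0.6 × 70 × 0.3093 × 27 = 350.8 kips (longitudinal, 2 welds).
R_nwt = 0.6 × 70 × 0.3093 × 7.5 = 97.43 kips (transverse, base value).
(i) R_nwl + R_nwt = 448.2 kips; (ii) 0.85 R_nwl + 1.5 R_nwt = 444.3 kips.
R_n = max = 448.2 kips [governs: (i)]; φR_n = 336.1 kips.

φR_n ≈ 336 kips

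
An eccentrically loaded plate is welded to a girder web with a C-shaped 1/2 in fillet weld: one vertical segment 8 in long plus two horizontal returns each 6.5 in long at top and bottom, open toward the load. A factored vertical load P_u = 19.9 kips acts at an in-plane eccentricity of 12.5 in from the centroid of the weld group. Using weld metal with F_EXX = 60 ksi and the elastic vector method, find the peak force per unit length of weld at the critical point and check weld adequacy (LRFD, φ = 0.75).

Total weld length L_w = 21 in. Treat welds as unit-width lines.
Centroid: x̄ = 2×6.5×3.25 / 21 = 2.012 in from the vertical weld.
Polar moment about centroid: J = I_x + I_y = [8³/12 + 2×6.5×4²] + [8×2.012² + 2(6.5³/12 + 6.5×1.238²)] = 348.7 in³.
Direct shear f_v = P/L_w = 19.9 / 21 = 0.9476 kip/in (vertical).
Torsion M = P·e = 19.9 × 12.5 = 248.75 kip·in.
Critical point at (x, y) = (4.488, 4) from centroid. f_tx = M·y/J = 2.853 kip/in; f_ty = M·x/J = 3.201 kip/in.
Resultant f_max = √[f_tx² + (f_v + f_ty)²] = √[2.853² + (0.9476 + 3.201)²] = 5.035 kip/in.
Capacity per unit length: φr_n = 0.75 × 0.6 × 60 × (0.707 × 0.5) = 9.544 kip/in.
5.035 ≤ 9.544 → adequate.

f_max ≈ 5.04 kip/in; adequate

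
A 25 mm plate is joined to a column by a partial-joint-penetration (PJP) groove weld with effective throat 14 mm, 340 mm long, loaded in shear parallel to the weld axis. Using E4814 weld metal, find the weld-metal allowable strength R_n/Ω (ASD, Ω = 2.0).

E48XX → F_EXX = 480 MPa.
Effective throat (given) t_e = 14 mm.
A_we = 14 × 340 = 4760 mm².
F_nw = 0.6 F_EXX = 288 MPa.
R_n/Ω = (288 × 4760) / 2.0 × 10⁻³ = 685.4 kN.

R_n/Ω ≈ 685 kN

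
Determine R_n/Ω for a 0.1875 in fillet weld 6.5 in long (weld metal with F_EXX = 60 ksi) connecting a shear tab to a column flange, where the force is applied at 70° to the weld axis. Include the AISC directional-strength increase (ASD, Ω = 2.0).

t_e = 0.707 × 0.1875 = 0.1326 in; A_we = 0.1326 × 6.5 = 0.8617 in².
Directional factor: 1.0 + 0.5 sin^1.5(70°) = 1.455.
F_nw = 0.6 × 60 × 1.455 = 52.4 ksi.
R_n/Ω = (52.4 × 0.8617) / 2.0 = 22.57 kips.

R_n/Ω ≈ 22.6 kips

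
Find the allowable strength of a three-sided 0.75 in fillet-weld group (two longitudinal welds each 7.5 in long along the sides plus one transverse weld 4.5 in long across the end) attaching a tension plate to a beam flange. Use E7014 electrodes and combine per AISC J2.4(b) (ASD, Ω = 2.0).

R_n/Ω ≈ 217 kips

E70XX → F_EXX = 70 ksi.
t_e = 0.707 × 0.75 = 0.5302 in.
R_nwl = 0.6 × 70 × 0.5302 × 15 = 334.1 kips (longitudinal, 2 welds).
R_nwt = 0.6 × 70 × 0.5302 × 4.5 = 100.2 kips (transverse, base value).
(i) R_nwl + R_nwt = 434.3 kips; (ii) 0.85 R_nwl + 1.5 R_nwt = 434.3 kips.
R_n = max = 434.3 kips [governs: (ii)]; R_n/Ω = 217.1 kips.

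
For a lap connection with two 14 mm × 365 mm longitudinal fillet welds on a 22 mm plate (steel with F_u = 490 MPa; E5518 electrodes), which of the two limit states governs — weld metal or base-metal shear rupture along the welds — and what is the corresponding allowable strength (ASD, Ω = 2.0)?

R_n/Ω ≈ 1190 kN (weld metal governs)

E55XX → F_EXX = 550 MPa.
t_e = 0.707 × 14 = 9.898 mm; L = 730 mm.
Weld metal: R_n/Ω = (1/2.0) × 0.6 × 550 × 9.898 × 730 × 10⁻³ = 1192 kN.
Base metal (shear rupture): R_n/Ω = (1/2.0) × 0.6 × 490 × 22 × 730 × 10⁻³ = 2361 kN.
Governing: weld metal.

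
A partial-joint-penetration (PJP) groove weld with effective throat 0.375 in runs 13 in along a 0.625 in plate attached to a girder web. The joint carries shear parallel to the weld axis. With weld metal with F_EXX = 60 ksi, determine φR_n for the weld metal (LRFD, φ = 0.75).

φR_n ≈ 132 kips

Effective throat (given) t_e = 0.375 in.
A_we = 0.375 × 13 = 4.875 in².
F_nw = 0.6 F_EXX = 36 ksi.
φR_n = 0.75 × 36 × 4.875 = 131.6 kips.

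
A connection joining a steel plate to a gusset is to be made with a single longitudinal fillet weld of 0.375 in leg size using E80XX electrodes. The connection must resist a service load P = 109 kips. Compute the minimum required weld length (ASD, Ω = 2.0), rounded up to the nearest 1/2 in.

E80XX → F_EXX = 80 ksi.
Throat t_e = 0.707 × 0.375 = 0.2651 in.
r_n/Ω = (0.6 × 80 × 0.2651) / 2.0 = 6.363 kip/in.
L_req = P / (r_n/Ω) = 109 / 6.363 = 17.13 in total.
Round up → use L = 17.5 in.

L = 17.5 in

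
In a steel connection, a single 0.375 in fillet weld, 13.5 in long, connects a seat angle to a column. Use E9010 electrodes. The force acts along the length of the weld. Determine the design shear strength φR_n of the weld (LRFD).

E90XX → F_EXX = 90 ksi.
Effective throat t_e = 0.707 × 0.375 = 0.2651 in.
Total length L = 13.5 in; A_we = 0.2651 × 13.5 = 3.579 in².
F_nw = 0.6 F_EXX = 0.6 × 90 = 54 ksi.
φR_n = 0.75 × 54 × 3.579 = 145 kip.

φR_n ≈ 145 kip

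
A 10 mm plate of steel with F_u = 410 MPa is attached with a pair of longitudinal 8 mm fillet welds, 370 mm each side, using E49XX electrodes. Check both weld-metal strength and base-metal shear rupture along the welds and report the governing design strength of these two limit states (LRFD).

φR_n ≈ 923 kN (weld metal governs)

E49XX → F_EXX = 490 MPa.
t_e = 0.707 × 8 = 5.656 mm; L = 740 mm.
Weld metal: φR_n = 0.75 × 0.6 × 490 × 5.656 × 740 × 10⁻³ = 922.9 kN.
Base metal (shear rupture): φR_n = 0.75 × 0.6 × 410 × 10 × 740 × 10⁻³ = 1365 kN.
Governing: weld metal.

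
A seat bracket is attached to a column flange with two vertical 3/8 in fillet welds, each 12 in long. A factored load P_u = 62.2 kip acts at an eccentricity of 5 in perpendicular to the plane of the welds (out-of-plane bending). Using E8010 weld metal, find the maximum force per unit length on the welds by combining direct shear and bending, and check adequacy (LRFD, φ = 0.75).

E80XX → F_EXX = 80 ksi.
L_w = 2 × 12 = 24 in; section modulus (unit throat) S = 2 × L²/6 = 48 in².
Direct shear f_v = P/L_w = 62.2/24 = 2.592 kip/in.
Moment M = P × e = 62.2 × 5 = 311 kip·in; bending f_b = M/S = 6.479 kip/in.
f_max = √(f_v² + f_b²) = √(2.592² + 6.479²) = 6.978 kip/in.
φr_n = 0.75 × 0.6 × 80 × (0.707 × 0.375) = 9.544 kip/in → adequate.

f_max ≈ 6.98 kip/in; adequate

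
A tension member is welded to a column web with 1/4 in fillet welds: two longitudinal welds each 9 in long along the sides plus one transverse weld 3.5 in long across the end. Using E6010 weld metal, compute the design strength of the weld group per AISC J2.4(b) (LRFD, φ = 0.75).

φR_n ≈ 103 kips

E60XX → F_EXX = 60 ksi.
t_e = 0.707 × 0.25 = 0.1767 in.
R_nwl = 0.6 × 60 × 0.1767 × 18 = 114.5 kips (longitudinal, 2 welds).
R_nwt = 0.6 × 60 × 0.1767 × 3.5 = 22.27 kips (transverse, base value).
(i) R_nwl + R_nwt = 136.8 kips; (ii) 0.85 R_nwl + 1.5 R_nwt = 130.8 kips.
R_n = max = 136.8 kips [governs: (i)]; φR_n = 102.6 kips.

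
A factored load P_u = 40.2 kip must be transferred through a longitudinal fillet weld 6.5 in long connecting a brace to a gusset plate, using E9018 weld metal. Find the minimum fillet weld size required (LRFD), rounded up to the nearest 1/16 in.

w = 1/4 in

E90XX → F_EXX = 90 ksi.
Total weld length L = 6.5 in.
Required throat t_e = P_u / (φ × 0.6 F_EXX × L) = 40.2 / (0.75 × 0.6 × 90 × 6.5) = 0.1527 in.
Required leg w = t_e / 0.707 = 0.216 in → use 1/4 in.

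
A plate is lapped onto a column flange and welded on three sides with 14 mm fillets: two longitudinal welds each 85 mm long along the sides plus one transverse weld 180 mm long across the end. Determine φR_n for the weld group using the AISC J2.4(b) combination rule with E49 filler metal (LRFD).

E49XX → F_EXX = 490 MPa.
t_e = 0.707 × 14 = 9.898 mm.
R_nwl = 0.6 × 490 × 9.898 × 170 × 10⁻³ = 494.7 kN (longitudinal, 2 welds).
R_nwt = 0.6 × 490 × 9.898 × 180 × 10⁻³ = 523.8 kN (transverse, base value).
(i) R_nwl + R_nwt = 1019 kN; (ii) 0.85 R_nwl + 1.5 R_nwt = 1206 kN.
R_n = max = 1206 kN [governs: (ii)]; φR_n = 904.6 kN.

φR_n ≈ 905 kN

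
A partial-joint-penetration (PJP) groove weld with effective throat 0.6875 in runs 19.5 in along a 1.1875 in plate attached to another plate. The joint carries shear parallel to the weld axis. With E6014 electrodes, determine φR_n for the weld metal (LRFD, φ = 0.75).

φR_n ≈ 362 kips

E60XX → F_EXX = 60 ksi.
Effective throat (given) t_e = 0.6875 in.
A_we = 0.6875 × 19.5 = 13.41 in².
F_nw = 0.6 F_EXX = 36 ksi.
φR_n = 0.75 × 36 × 13.41 = 362 kips.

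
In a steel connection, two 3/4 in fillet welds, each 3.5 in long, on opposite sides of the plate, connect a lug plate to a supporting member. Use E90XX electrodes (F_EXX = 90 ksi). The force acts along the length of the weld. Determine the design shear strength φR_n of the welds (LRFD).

Effective throat t_e = 0.707 × 0.75 = 0.5302 in.
Total length L = 7 in; A_we = 0.5302 × 7 = 3.712 in².
F_nw = 0.6 F_EXX = 0.6 × 90 = 54 ksi.
φR_n = 0.75 × 54 × 3.712 = 150.3 kip.

φR_n ≈ 150 kip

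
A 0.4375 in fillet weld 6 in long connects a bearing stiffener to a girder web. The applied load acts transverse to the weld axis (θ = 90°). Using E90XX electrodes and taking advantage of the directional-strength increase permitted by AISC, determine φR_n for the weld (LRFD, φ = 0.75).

E90XX → F_EXX = 90 ksi.
t_e = 0.707 × 0.4375 = 0.3093 in; A_we = 0.3093 × 6 = 1.856 in².
Directional factor: 1.0 + 0.5 sin^1.5(90°) = 1.5.
F_nw = 0.6 × 90 × 1.5 = 81 ksi.
φR_n = 0.75 × 81 × 1.856 = 112.7 kip.

φR_n ≈ 113 kip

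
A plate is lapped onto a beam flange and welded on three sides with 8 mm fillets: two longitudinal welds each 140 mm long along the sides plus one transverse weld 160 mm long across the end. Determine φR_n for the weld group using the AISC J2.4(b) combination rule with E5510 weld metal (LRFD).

φR_n ≈ 669 kN

E55XX → F_EXX = 550 MPa.
t_e = 0.707 × 8 = 5.656 mm.
R_nwl = 0.6 × 550 × 5.656 × 280 × 10⁻³ = 522.6 kN (longitudinal, 2 welds).
R_nwt = 0.6 × 550 × 5.656 × 160 × 10⁻³ = 298.6 kN (transverse, base value).
(i) R_nwl + R_nwt = 821.3 kN; (ii) 0.85 R_nwl + 1.5 R_nwt = 892.2 kN.
R_n = max = 892.2 kN [governs: (ii)]; φR_n = 669.1 kN.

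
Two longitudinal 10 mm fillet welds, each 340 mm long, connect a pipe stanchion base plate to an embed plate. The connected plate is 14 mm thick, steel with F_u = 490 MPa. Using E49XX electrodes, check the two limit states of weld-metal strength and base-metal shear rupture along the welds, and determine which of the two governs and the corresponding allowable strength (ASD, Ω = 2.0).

R_n/Ω ≈ 707 kN (weld metal governs)

E49XX → F_EXX = 490 MPa.
t_e = 0.707 × 10 = 7.07 mm; L = 680 mm.
Weld metal: R_n/Ω = (1/2.0) × 0.6 × 490 × 7.07 × 680 × 10⁻³ = 706.7 kN.
Base metal (shear rupture): R_n/Ω = (1/2.0) × 0.6 × 490 × 14 × 680 × 10⁻³ = 1399 kN.
Governing: weld metal.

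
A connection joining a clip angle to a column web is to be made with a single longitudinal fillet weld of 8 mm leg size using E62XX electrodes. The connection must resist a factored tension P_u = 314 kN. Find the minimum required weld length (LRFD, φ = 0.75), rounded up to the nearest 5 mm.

L = 200 mm

E62XX → F_EXX = 620 MPa.
Throat t_e = 0.707 × 8 = 5.656 mm.
φr_n = 0.75 × 0.6 × 620 × 5.656 × 10⁻³ = 1.578 kN/mm.
L_req = P_u / φr_n = 314 / 1.578 = 199 mm total.
Round up → use L = 200 mm.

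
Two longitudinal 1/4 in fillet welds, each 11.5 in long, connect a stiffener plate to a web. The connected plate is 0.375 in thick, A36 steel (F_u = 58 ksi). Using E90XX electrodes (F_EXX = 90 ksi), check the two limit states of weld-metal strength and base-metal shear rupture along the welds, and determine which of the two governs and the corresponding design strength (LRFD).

t_e = 0.707 × 0.25 = 0.1767 in; L = 23 in.
Weld metal: φR_n = 0.75 × 0.6 × 90 × 0.1767 × 23 = 164.6 kips.
Base metal (shear rupture): φR_n = 0.75 × 0.6 × 58 × 0.375 × 23 = 225.1 kips.
Governing: weld metal.

φR_n ≈ 165 kips (weld metal governs)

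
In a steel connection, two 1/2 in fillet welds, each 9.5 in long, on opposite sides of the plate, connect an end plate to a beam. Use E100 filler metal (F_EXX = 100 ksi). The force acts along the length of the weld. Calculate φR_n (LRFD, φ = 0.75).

φR_n ≈ 302 kip

Effective throat t_e = 0.707 × 0.5 = 0.3535 in.
Total length L = 19 in; A_we = 0.3535 × 19 = 6.716 in².
F_nw = 0.6 F_EXX = 0.6 × 100 = 60 ksi.
φR_n = 0.75 × 60 × 6.716 = 302.2 kip.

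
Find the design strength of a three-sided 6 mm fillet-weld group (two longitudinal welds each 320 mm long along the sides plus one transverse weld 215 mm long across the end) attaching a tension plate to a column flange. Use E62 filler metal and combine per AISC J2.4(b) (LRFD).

E62XX → F_EXX = 620 MPa.
t_e = 0.707 × 6 = 4.242 mm.
R_nwl = 0.6 × 620 × 4.242 × 640 × 10⁻³ = 1010 kN (longitudinal, 2 welds).
R_nwt = 0.6 × 620 × 4.242 × 215 × 10⁻³ = 339.3 kN (transverse, base value).
(i) R_nwl + R_nwt = 1349 kN; (ii) 0.85 R_nwl + 1.5 R_nwt = 1367 kN.
R_n = max = 1367 kN [governs: (ii)]; φR_n = 1026 kN.

φR_n ≈ 1030 kN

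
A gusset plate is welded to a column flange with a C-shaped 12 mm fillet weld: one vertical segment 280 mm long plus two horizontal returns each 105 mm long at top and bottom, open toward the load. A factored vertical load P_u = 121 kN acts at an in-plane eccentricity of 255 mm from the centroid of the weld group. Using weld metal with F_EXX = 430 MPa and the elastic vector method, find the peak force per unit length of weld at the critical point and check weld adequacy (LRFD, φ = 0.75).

Total weld length L_w = 490 mm. Treat welds as unit-width lines.
Centroid: x̄ = 2×105×52.5 / 490 = 22.5 mm from the vertical weld.
Polar moment about centroid: J = I_x + I_y = [280³/12 + 2×105×140²] + [280×22.5² + 2(105³/12 + 105×30²)] = 6469000 mm³.
Direct shear f_v = P/L_w = 121×10³ / 490 = 246.9 N/mm (vertical).
Torsion M = P·e = 121×10³ × 255 = 30855000 N·mm.
Critical point at (x, y) = (82.5, 140) from centroid. f_tx = M·y/J = 667.8 N/mm; f_ty = M·x/J = 393.5 N/mm.
Resultant f_max = √[f_tx² + (f_v + f_ty)²] = √[667.8² + (246.9 + 393.5)²] = 925.2 N/mm.
Capacity per unit length: φr_n = 0.75 × 0.6 × 430 × (0.707 × 12) = 1642 N/mm.
925.2 ≤ 1642 → adequate.

f_max ≈ 925 N/mm; adequate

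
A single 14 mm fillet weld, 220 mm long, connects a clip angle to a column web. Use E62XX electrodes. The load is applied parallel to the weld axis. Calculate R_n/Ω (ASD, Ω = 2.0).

R_n/Ω ≈ 405 kN

E62XX → F_EXX = 620 MPa.
Effective throat t_e = 0.707 × 14 = 9.898 mm.
Total length L = 220 mm; A_we = 9.898 × 220 = 2178 mm².
F_nw = 0.6 F_EXX = 0.6 × 620 = 372 MPa.
R_n = 372 × 2178 × 10⁻³ = 810.1 kN; R_n/Ω = 810.1/2.0 = 405 kN.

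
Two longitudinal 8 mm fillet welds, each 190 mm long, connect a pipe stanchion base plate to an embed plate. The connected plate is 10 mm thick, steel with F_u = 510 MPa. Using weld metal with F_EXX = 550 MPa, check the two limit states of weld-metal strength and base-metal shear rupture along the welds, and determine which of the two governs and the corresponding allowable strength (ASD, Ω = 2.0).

t_e = 0.707 × 8 = 5.656 mm; L = 380 mm.
Weld metal: R_n/Ω = (1/2.0) × 0.6 × 550 × 5.656 × 380 × 10⁻³ = 354.6 kN.
Base metal (shear rupture): R_n/Ω = (1/2.0) × 0.6 × 510 × 10 × 380 × 10⁻³ = 581.4 kN.
Governing: weld metal.

R_n/Ω ≈ 355 kN (weld metal governs)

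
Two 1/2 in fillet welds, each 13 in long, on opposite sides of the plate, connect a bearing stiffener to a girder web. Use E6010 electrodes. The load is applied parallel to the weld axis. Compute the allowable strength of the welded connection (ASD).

E60XX → F_EXX = 60 ksi.
Effective throat t_e = 0.707 × 0.5 = 0.3535 in.
Total length L = 26 in; A_we = 0.3535 × 26 = 9.191 in².
F_nw = 0.6 F_EXX = 0.6 × 60 = 36 ksi.
R_n = 36 × 9.191 = 330.9 kips; R_n/Ω = 330.9/2.0 = 165.4 kips.

R_n/Ω ≈ 165 kips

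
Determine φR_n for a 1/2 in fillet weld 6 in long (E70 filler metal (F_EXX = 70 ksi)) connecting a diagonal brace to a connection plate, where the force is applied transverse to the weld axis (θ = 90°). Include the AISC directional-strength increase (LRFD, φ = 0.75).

φR_n ≈ 100 kip

t_e = 0.707 × 0.5 = 0.3535 in; A_we = 0.3535 × 6 = 2.121 in².
Directional factor: 1.0 + 0.5 sin^1.5(90°) = 1.5.
F_nw = 0.6 × 70 × 1.5 = 63 ksi.
φR_n = 0.75 × 63 × 2.121 = 100.2 kip.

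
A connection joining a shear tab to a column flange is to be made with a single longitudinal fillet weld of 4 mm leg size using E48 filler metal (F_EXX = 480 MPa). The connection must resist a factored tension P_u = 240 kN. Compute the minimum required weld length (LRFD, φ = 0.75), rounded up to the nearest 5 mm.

L = 395 mm

Throat t_e = 0.707 × 4 = 2.828 mm.
φr_n = 0.75 × 0.6 × 480 × 2.828 × 10⁻³ = 0.6108 kN/mm.
L_req = P_u / φr_n = 240 / 0.6108 = 392.9 mm total.
Round up → use L = 395 mm.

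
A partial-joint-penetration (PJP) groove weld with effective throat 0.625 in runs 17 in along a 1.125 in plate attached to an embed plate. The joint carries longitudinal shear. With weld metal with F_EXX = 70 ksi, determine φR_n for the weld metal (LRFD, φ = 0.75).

φR_n ≈ 335 kips

Effective throat (given) t_e = 0.625 in.
A_we = 0.625 × 17 = 10.62 in².
F_nw = 0.6 F_EXX = 42 ksi.
φR_n = 0.75 × 42 × 10.62 = 334.7 kips.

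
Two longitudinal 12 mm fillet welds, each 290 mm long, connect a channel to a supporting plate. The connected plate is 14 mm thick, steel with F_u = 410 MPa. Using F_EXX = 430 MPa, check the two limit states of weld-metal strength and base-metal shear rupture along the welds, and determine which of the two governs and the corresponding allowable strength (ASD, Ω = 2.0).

t_e = 0.707 × 12 = 8.484 mm; L = 580 mm.
Weld metal: R_n/Ω = (1/2.0) × 0.6 × 430 × 8.484 × 580 × 10⁻³ = 634.8 kN.
Base metal (shear rupture): R_n/Ω = (1/2.0) × 0.6 × 410 × 14 × 580 × 10⁻³ = 998.8 kN.
Governing: weld metal.

R_n/Ω ≈ 635 kN (weld metal governs)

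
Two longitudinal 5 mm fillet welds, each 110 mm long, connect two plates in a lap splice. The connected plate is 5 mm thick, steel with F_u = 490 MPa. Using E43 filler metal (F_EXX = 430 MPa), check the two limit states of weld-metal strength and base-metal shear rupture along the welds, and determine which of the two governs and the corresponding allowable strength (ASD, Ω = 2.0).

t_e = 0.707 × 5 = 3.535 mm; L = 220 mm.
Weld metal: R_n/Ω = (1/2.0) × 0.6 × 430 × 3.535 × 220 × 10⁻³ = 100.3 kN.
Base metal (shear rupture): R_n/Ω = (1/2.0) × 0.6 × 490 × 5 × 220 × 10⁻³ = 161.7 kN.
Governing: weld metal.

R_n/Ω ≈ 100 kN (weld metal governs)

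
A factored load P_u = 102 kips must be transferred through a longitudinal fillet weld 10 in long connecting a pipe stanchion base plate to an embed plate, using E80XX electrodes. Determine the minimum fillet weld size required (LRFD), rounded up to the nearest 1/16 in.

E80XX → F_EXX = 80 ksi.
Total weld length L = 10 in.
Required throat t_e = P_u / (φ × 0.6 F_EXX × L) = 102 / (0.75 × 0.6 × 80 × 10) = 0.2833 in.
Required leg w = t_e / 0.707 = 0.4008 in → use 7/16 in.

w = 7/16 in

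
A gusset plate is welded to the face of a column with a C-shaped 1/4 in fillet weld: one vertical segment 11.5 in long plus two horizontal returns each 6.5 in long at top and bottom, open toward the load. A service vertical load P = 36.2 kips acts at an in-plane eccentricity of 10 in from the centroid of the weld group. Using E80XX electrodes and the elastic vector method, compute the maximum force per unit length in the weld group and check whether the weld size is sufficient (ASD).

f_max ≈ 5.13 kip/in; NOT adequate

E80XX → F_EXX = 80 ksi.
Total weld length L_w = 24.5 in. Treat welds as unit-width lines.
Centroid: x̄ = 2×6.5×3.25 / 24.5 = 1.724 in from the vertical weld.
Polar moment about centroid: J = I_x + I_y = [11.5³/12 + 2×6.5×5.75²] + [11.5×1.724² + 2(6.5³/12 + 6.5×1.526²)] = 666.8 in³.
Direct shear f_v = P/L_w = 36.2 / 24.5 = 1.478 kip/in (vertical).
Torsion M = P·e = 36.2 × 10 = 362 kip·in.
Critical point at (x, y) = (4.776, 5.75) from centroid. f_tx = M·y/J = 3.122 kip/in; f_ty = M·x/J = 2.593 kip/in.
Resultant f_max = √[f_tx² + (f_v + f_ty)²] = √[3.122² + (1.478 + 2.593)²] = 5.13 kip/in.
Capacity per unit length: r_n/Ω = (1/2.0) × 0.6 × 80 × (0.707 × 0.25) = 4.242 kip/in.
5.13 > 4.242 → NOT adequate.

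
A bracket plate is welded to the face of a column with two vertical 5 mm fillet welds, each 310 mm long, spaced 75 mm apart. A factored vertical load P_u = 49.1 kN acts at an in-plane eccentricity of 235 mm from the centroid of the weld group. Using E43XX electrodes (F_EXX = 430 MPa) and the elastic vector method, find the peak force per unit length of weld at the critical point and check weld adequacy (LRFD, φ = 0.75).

Total weld length L_w = 620 mm. Treat welds as unit-width lines.
Polar moment about centroid: J = 2[d³/12 + d(b/2)²] = 2[310³/12 + 310×37.5²] = 5837000 mm³.
Direct shear f_v = P/L_w = 49.1×10³ / 620 = 79.19 N/mm (vertical).
Torsion M = P·e = 49.1×10³ × 235 = 11538000 N·mm.
Critical point at (x, y) = (37.5, 155) from centroid. f_tx = M·y/J = 306.4 N/mm; f_ty = M·x/J = 74.13 N/mm.
Resultant f_max = √[f_tx² + (f_v + f_ty)²] = √[306.4² + (79.19 + 74.13)²] = 342.6 N/mm.
Capacity per unit length: φr_n = 0.75 × 0.6 × 430 × (0.707 × 5) = 684 N/mm.
342.6 ≤ 684 → adequate.

f_max ≈ 343 N/mm; adequate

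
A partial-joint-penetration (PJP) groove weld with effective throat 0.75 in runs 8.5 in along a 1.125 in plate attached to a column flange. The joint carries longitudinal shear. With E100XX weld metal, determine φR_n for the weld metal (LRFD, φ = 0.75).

φR_n ≈ 287 kip

E100XX → F_EXX = 100 ksi.
Effective throat (given) t_e = 0.75 in.
A_we = 0.75 × 8.5 = 6.375 in².
F_nw = 0.6 F_EXX = 60 ksi.
φR_n = 0.75 × 60 × 6.375 = 286.9 kip.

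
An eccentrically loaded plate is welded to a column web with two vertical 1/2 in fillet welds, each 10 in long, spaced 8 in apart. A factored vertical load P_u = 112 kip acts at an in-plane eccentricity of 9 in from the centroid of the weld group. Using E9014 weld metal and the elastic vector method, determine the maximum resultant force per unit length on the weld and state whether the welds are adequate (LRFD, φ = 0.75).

f_max ≈ 17.3 kip/in; NOT adequate

E90XX → F_EXX = 90 ksi.
Total weld length L_w = 20 in. Treat welds as unit-width lines.
Polar moment about centroid: J = 2[d³/12 + d(b/2)²] = 2[10³/12 + 10×4²] = 486.7 in³.
Direct shear f_v = P/L_w = 112 / 20 = 5.6 kip/in (vertical).
Torsion M = P·e = 112 × 9 = 1008 kip·in.
Critical point at (x, y) = (4, 5) from centroid. f_tx = M·y/J = 10.36 kip/in; f_ty = M·x/J = 8.285 kip/in.
Resultant f_max = √[f_tx² + (f_v + f_ty)²] = √[10.36² + (5.6 + 8.285)²] = 17.32 kip/in.
Capacity per unit length: φr_n = 0.75 × 0.6 × 90 × (0.707 × 0.5) = 14.32 kip/in.
17.32 > 14.32 → NOT adequate.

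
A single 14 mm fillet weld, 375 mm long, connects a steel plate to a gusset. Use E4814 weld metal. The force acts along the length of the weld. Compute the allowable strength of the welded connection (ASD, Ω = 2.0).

R_n/Ω ≈ 534 kN

E48XX → F_EXX = 480 MPa.
Effective throat t_e = 0.707 × 14 = 9.898 mm.
Total length L = 375 mm; A_we = 9.898 × 375 = 3712 mm².
F_nw = 0.6 F_EXX = 0.6 × 480 = 288 MPa.
R_n = 288 × 3712 × 10⁻³ = 1069 kN; R_n/Ω = 1069/2.0 = 534.5 kN.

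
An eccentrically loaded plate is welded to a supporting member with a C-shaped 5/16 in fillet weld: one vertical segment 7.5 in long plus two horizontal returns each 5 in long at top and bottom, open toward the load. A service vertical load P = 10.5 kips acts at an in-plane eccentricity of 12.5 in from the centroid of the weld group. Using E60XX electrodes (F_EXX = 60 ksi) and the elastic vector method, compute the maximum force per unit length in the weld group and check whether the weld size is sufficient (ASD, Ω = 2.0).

Total weld length L_w = 17.5 in. Treat welds as unit-width lines.
Centroid: x̄ = 2×5×2.5 / 17.5 = 1.429 in from the vertical weld.
Polar moment about centroid: J = I_x + I_y = [7.5³/12 + 2×5×3.75²] + [7.5×1.429² + 2(5³/12 + 5×1.071²)] = 223.4 in³.
Direct shear f_v = P/L_w = 10.5 / 17.5 = 0.6 kip/in (vertical).
Torsion M = P·e = 10.5 × 12.5 = 131.25 kip·in.
Critical point at (x, y) = (3.571, 3.75) from centroid. f_tx = M·y/J = 2.203 kip/in; f_ty = M·x/J = 2.098 kip/in.
Resultant f_max = √[f_tx² + (f_v + f_ty)²] = √[2.203² + (0.6 + 2.098)²] = 3.483 kip/in.
Capacity per unit length: r_n/Ω = (1/2.0) × 0.6 × 60 × (0.707 × 0.3125) = 3.977 kip/in.
3.483 ≤ 3.977 → adequate.

f_max ≈ 3.48 kip/in; adequate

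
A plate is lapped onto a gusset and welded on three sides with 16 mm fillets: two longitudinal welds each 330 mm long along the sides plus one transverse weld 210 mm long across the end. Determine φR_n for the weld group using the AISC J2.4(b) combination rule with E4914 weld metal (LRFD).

φR_n ≈ 2190 kN

E49XX → F_EXX = 490 MPa.
t_e = 0.707 × 16 = 11.31 mm.
R_nwl = 0.6 × 490 × 11.31 × 660 × 10⁻³ = 2195 kN (longitudinal, 2 welds).
R_nwt = 0.6 × 490 × 11.31 × 210 × 10⁻³ = 698.4 kN (transverse, base value).
(i) R_nwl + R_nwt = 2893 kN; (ii) 0.85 R_nwl + 1.5 R_nwt = 2913 kN.
R_n = max = 2913 kN [governs: (ii)]; φR_n = 2185 kN.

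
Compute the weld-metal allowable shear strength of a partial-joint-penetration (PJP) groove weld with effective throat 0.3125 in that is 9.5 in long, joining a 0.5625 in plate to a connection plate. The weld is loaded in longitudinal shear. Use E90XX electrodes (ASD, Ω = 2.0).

R_n/Ω ≈ 80.2 kip

E90XX → F_EXX = 90 ksi.
Effective throat (given) t_e = 0.3125 in.
A_we = 0.3125 × 9.5 = 2.969 in².
F_nw = 0.6 F_EXX = 54 ksi.
R_n/Ω = (54 × 2.969) / 2.0 = 80.16 kip.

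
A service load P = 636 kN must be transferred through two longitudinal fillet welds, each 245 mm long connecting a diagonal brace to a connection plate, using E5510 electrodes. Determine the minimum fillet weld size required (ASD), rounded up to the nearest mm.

w = 12 mm

E55XX → F_EXX = 550 MPa.
Total weld length L = 490 mm.
Required throat t_e = P × Ω / (0.6 F_EXX × L) = 636 × 2.0 / (0.6 × 550 × 490 × 10⁻³) = 7.866 mm.
Required leg w = t_e / 0.707 = 11.13 mm → use 12 mm.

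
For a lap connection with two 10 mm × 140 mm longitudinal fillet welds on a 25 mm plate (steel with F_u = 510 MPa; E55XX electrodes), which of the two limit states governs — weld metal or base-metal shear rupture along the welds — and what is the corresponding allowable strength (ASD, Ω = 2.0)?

E55XX → F_EXX = 550 MPa.
t_e = 0.707 × 10 = 7.07 mm; L = 280 mm.
Weld metal: R_n/Ω = (1/2.0) × 0.6 × 550 × 7.07 × 280 × 10⁻³ = 326.6 kN.
Base metal (shear rupture): R_n/Ω = (1/2.0) × 0.6 × 510 × 25 × 280 × 10⁻³ = 1071 kN.
Governing: weld metal.

R_n/Ω ≈ 327 kN (weld metal governs)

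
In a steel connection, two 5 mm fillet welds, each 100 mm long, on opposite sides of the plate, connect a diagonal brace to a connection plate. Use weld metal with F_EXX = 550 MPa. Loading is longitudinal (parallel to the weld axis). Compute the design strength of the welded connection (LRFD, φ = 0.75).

Effective throat t_e = 0.707 × 5 = 3.535 mm.
Total length L = 200 mm; A_we = 3.535 × 200 = 707 mm².
F_nw = 0.6 F_EXX = 0.6 × 550 = 330 MPa.
φR_n = 0.75 × 330 × 707 × 10⁻³ = 175 kN.

φR_n ≈ 175 kN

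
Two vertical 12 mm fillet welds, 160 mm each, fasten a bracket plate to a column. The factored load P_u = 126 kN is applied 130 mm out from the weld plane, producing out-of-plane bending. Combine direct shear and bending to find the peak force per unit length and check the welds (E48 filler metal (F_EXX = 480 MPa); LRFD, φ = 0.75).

L_w = 2 × 160 = 320 mm; section modulus (unit throat) S = 2 × L²/6 = 8533 mm².
Direct shear f_v = P/L_w = 126×10³/320 = 393.8 N/mm.
Moment M = P × e = 126×10³ × 130 = 16380000 N·mm; bending f_b = M/S = 1920 N/mm.
f_max = √(f_v² + f_b²) = √(393.8² + 1920²) = 1959 N/mm.
φr_n = 0.75 × 0.6 × 480 × (0.707 × 12) = 1833 N/mm → NOT adequate.

f_max ≈ 1960 N/mm; NOT adequate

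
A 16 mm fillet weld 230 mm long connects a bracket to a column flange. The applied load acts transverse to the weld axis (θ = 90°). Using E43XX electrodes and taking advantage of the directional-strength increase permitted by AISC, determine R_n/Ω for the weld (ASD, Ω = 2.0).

E43XX → F_EXX = 430 MPa.
t_e = 0.707 × 16 = 11.31 mm; A_we = 11.31 × 230 = 2602 mm².
Directional factor: 1.0 + 0.5 sin^1.5(90°) = 1.5.
F_nw = 0.6 × 430 × 1.5 = 387 MPa.
R_n/Ω = (387 × 2602) / 2.0 × 10⁻³ = 503.4 kN.

R_n/Ω ≈ 503 kN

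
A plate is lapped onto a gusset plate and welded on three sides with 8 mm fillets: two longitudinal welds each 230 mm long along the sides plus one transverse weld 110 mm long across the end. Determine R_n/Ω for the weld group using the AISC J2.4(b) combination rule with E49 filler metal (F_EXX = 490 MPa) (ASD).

R_n/Ω ≈ 474 kN

t_e = 0.707 × 8 = 5.656 mm.
R_nwl = 0.6 × 490 × 5.656 × 460 × 10⁻³ = 764.9 kN (longitudinal, 2 welds).
R_nwt = 0.6 × 490 × 5.656 × 110 × 10⁻³ = 182.9 kN (transverse, base value).
(i) R_nwl + R_nwt = 947.8 kN; (ii) 0.85 R_nwl + 1.5 R_nwt = 924.6 kN.
R_n = max = 947.8 kN [governs: (i)]; R_n/Ω = 473.9 kN.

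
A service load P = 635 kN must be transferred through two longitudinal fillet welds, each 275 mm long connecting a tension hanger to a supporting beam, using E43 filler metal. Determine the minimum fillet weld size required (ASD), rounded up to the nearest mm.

E43XX → F_EXX = 430 MPa.
Total weld length L = 550 mm.
Required throat t_e = P × Ω / (0.6 F_EXX × L) = 635 × 2.0 / (0.6 × 430 × 550 × 10⁻³) = 8.95 mm.
Required leg w = t_e / 0.707 = 12.66 mm → use 13 mm.

w = 13 mm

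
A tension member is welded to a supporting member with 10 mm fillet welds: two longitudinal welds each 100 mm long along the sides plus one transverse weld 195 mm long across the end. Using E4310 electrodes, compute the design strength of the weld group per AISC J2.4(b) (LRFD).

E43XX → F_EXX = 430 MPa.
t_e = 0.707 × 10 = 7.07 mm.
R_nwl = 0.6 × 430 × 7.07 × 200 × 10⁻³ = 364.8 kN (longitudinal, 2 welds).
R_nwt = 0.6 × 430 × 7.07 × 195 × 10⁻³ = 355.7 kN (transverse, base value).
(i) R_nwl + R_nwt = 720.5 kN; (ii) 0.85 R_nwl + 1.5 R_nwt = 843.6 kN.
R_n = max = 843.6 kN [governs: (ii)]; φR_n = 632.7 kN.

φR_n ≈ 633 kN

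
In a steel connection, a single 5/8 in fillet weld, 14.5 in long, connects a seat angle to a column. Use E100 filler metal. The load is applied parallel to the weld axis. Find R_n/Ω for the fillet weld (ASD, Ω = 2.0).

R_n/Ω ≈ 192 kips

E100XX → F_EXX = 100 ksi.
Effective throat t_e = 0.707 × 0.625 = 0.4419 in.
Total length L = 14.5 in; A_we = 0.4419 × 14.5 = 6.407 in².
F_nw = 0.6 F_EXX = 0.6 × 100 = 60 ksi.
R_n = 60 × 6.407 = 384.4 kips; R_n/Ω = 384.4/2.0 = 192.2 kips.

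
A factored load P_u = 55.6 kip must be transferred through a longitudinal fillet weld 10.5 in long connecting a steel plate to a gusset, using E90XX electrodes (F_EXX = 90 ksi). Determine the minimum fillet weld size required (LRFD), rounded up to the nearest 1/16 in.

Total weld length L = 10.5 in.
Required throat t_e = P_u / (φ × 0.6 F_EXX × L) = 55.6 / (0.75 × 0.6 × 90 × 10.5) = 0.1307 in.
Required leg w = t_e / 0.707 = 0.1849 in → use 3/16 in.

w = 3/16 in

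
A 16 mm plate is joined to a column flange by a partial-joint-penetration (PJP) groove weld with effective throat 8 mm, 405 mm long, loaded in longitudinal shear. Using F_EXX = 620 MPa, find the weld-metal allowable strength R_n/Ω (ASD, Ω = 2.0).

R_n/Ω ≈ 603 kN

Effective throat (given) t_e = 8 mm.
A_we = 8 × 405 = 3240 mm².
F_nw = 0.6 F_EXX = 372 MPa.
R_n/Ω = (372 × 3240) / 2.0 × 10⁻³ = 602.6 kN.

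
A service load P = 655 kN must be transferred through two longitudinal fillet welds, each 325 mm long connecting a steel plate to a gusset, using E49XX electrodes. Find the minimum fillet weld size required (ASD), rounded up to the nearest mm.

E49XX → F_EXX = 490 MPa.
Total weld length L = 650 mm.
Required throat t_e = P × Ω / (0.6 F_EXX × L) = 655 × 2.0 / (0.6 × 490 × 650 × 10⁻³) = 6.855 mm.
Required leg w = t_e / 0.707 = 9.696 mm → use 10 mm.

w = 10 mm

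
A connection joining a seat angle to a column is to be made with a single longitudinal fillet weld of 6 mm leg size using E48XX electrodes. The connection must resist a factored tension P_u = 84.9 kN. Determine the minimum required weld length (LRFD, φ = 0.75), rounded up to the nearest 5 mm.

E48XX → F_EXX = 480 MPa.
Throat t_e = 0.707 × 6 = 4.242 mm.
φr_n = 0.75 × 0.6 × 480 × 4.242 × 10⁻³ = 0.9163 kN/mm.
L_req = P_u / φr_n = 84.9 / 0.9163 = 92.66 mm total.
Round up → use L = 95 mm.

L = 95 mm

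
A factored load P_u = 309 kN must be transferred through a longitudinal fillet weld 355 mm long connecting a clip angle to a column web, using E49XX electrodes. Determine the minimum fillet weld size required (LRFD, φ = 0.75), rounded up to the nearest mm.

w = 6 mm

E49XX → F_EXX = 490 MPa.
Total weld length L = 355 mm.
Required throat t_e = P_u / (φ × 0.6 F_EXX × L) = 309 / (0.75 × 0.6 × 490 × 355 × 10⁻³) = 3.947 mm.
Required leg w = t_e / 0.707 = 5.583 mm → use 6 mm.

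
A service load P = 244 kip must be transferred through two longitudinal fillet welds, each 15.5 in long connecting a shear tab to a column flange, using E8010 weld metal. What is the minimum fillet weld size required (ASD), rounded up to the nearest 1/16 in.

E80XX → F_EXX = 80 ksi.
Total weld length L = 31 in.
Required throat t_e = P × Ω / (0.6 F_EXX × L) = 244 × 2.0 / (0.6 × 80 × 31) = 0.328 in.
Required leg w = t_e / 0.707 = 0.4639 in → use 1/2 in.

w = 1/2 in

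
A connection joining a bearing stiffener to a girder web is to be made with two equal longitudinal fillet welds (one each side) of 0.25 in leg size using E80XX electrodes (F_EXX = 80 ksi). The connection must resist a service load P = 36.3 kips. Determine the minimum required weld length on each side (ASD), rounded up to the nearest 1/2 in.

Throat t_e = 0.707 × 0.25 = 0.1767 in.
r_n/Ω = (0.6 × 80 × 0.1767) / 2.0 = 4.242 kip/in.
L_req = P / (r_n/Ω) = 36.3 / 4.242 = 8.557 in total.
Per side: 8.557 / 2 = 4.279 in.
Round up → use L = 4.5 in on each side.

L = 4.5 in on each side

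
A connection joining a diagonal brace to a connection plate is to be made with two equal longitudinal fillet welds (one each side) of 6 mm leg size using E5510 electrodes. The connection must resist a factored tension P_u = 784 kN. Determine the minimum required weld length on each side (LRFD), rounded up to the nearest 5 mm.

E55XX → F_EXX = 550 MPa.
Throat t_e = 0.707 × 6 = 4.242 mm.
φr_n = 0.75 × 0.6 × 550 × 4.242 × 10⁻³ = 1.05 kN/mm.
L_req = P_u / φr_n = 784 / 1.05 = 746.7 mm total.
Per side: 746.7 / 2 = 373.4 mm.
Round up → use L = 375 mm on each side.

L = 375 mm on each side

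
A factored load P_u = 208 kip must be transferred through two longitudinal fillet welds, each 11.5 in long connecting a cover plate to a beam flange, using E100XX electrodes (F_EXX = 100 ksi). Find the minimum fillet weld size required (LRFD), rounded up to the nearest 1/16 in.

w = 5/16 in

Total weld length L = 23 in.
Required throat t_e = P_u / (φ × 0.6 F_EXX × L) = 208 / (0.75 × 0.6 × 100 × 23) = 0.201 in.
Required leg w = t_e / 0.707 = 0.2843 in → use 5/16 in.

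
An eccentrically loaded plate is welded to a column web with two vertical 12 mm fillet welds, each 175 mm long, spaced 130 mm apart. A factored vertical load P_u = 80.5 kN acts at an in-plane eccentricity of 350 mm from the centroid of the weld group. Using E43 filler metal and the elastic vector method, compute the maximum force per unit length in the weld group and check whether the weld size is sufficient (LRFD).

E43XX → F_EXX = 430 MPa.
Total weld length L_w = 350 mm. Treat welds as unit-width lines.
Polar moment about centroid: J = 2[d³/12 + d(b/2)²] = 2[175³/12 + 175×65²] = 2372000 mm³.
Direct shear f_v = P/L_w = 80.5×10³ / 350 = 230 N/mm (vertical).
Torsion M = P·e = 80.5×10³ × 350 = 28175000 N·mm.
Critical point at (x, y) = (65, 87.5) from centroid. f_tx = M·y/J = 1039 N/mm; f_ty = M·x/J = 772.1 N/mm.
Resultant f_max = √[f_tx² + (f_v + f_ty)²] = √[1039² + (230 + 772.1)²] = 1444 N/mm.
Capacity per unit length: φr_n = 0.75 × 0.6 × 430 × (0.707 × 12) = 1642 N/mm.
1444 ≤ 1642 → adequate.

f_max ≈ 1440 N/mm; adequate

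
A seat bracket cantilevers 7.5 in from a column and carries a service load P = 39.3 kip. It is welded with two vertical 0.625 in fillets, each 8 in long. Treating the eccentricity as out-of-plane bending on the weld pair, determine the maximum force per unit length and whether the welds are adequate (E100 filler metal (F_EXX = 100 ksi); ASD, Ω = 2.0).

L_w = 2 × 8 = 16 in; section modulus (unit throat) S = 2 × L²/6 = 21.33 in².
Direct shear f_v = P/L_w = 39.3/16 = 2.456 kip/in.
Moment M = P × e = 39.3 × 7.5 = 294.75 kip·in; bending f_b = M/S = 13.82 kip/in.
f_max = √(f_v² + f_b²) = √(2.456² + 13.82²) = 14.03 kip/in.
r_n/Ω = (1/2.0) × 0.6 × 100 × (0.707 × 0.625) = 13.26 kip/in → NOT adequate.

f_max ≈ 14 kip/in; NOT adequate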